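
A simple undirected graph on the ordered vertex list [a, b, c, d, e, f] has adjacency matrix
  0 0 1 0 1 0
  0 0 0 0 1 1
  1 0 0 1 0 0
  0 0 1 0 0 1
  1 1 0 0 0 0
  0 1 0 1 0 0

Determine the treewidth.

A width-2 tree decomposition is:
Bags: B1 = {a, c, d}  B2 = {a, d, f}  B3 = {a, b, f}  B4 = {a, b, e}
Tree: B1–B2, B2–B3, B3–B4
Every bag has size at most 3, so the width is 3 − 1 = 2 and tw(G) ≤ 2. The edges a–c–d–f–b–e–a form a cycle, so G is not a tree and its treewidth is at least 2. Hence tw(G) = 2 exactly.

2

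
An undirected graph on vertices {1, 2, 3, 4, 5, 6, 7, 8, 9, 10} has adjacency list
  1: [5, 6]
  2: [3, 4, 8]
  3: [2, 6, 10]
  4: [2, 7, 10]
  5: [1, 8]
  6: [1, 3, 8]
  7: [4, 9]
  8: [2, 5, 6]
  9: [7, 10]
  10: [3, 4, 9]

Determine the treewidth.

A width-2 tree decomposition is:
Bags: B1 = {7, 9, 10}  B2 = {4, 7, 10}  B3 = {3, 4, 10}  B4 = {2, 3, 4}  B5 = {2, 3, 6}  B6 = {2, 6, 8}  B7 = {1, 6, 8}  B8 = {1, 5, 8}
Tree: B1–B2, B2–B3, B3–B4, B4–B5, B5–B6, B6–B7, B7–B8
The largest bag has 3 vertices, giving width 2; this decomposition certifies tw(G) ≤ 2. Since 9–7–4–10–9 is a cycle in G, G is not acyclic. Forests are exactly the graphs of treewidth ≤ 1, so tw(G) ≥ 2. Hence tw(G) = 2 exactly.

2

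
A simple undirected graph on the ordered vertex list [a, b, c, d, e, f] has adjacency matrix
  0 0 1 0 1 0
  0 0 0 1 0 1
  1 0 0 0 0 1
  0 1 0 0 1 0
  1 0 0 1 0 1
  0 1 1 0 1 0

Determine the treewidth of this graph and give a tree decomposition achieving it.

The largest bag has 3 vertices, giving width 2; this decomposition certifies tw(G) ≤ 2. The edges b–d–e–f–b form a cycle, so G is not a tree and its treewidth is at least 2. Hence tw(G) = 2 exactly.

Treewidth 2.
One such decomposition:
Bags: B1 = {b, d, f}  B2 = {d, e, f}  B3 = {c, e, f}  B4 = {a, c, e}
Tree: B1–B2, B2–B3, B3–B4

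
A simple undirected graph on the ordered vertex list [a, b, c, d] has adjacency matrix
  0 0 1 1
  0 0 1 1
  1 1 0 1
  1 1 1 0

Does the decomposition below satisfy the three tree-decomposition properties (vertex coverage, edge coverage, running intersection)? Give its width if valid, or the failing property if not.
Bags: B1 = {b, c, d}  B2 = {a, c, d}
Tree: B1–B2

Yes; width 2.

Checking the three conditions: (i) the bags cover all of {a, b, c, d}; (ii) for each edge, some bag contains both endpoints; (iii) the bags containing any fixed vertex form a subtree. All hold, so the decomposition is valid with width 3 − 1 = 2.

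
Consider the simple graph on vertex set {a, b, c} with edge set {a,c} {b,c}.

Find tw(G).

1

A width-1 tree decomposition is:
Bags: B1 = {a, c}  B2 = {b, c}
Tree: B1–B2
Every bag has size at most 2, so the width is 2 − 1 = 1 and tw(G) ≤ 1. G has an edge, so its treewidth is at least 1. Combining the bounds, tw(G) = 1.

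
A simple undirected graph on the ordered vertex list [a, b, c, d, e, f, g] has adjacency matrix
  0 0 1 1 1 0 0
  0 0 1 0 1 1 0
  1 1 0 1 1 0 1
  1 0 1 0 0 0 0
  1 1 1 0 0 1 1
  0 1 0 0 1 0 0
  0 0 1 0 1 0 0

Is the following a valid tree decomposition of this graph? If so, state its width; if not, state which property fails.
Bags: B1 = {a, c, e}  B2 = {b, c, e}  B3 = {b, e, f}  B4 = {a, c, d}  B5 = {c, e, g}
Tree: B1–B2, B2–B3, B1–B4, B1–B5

Yes; width 2.

Every vertex of G appears in some bag (union = {a, b, c, d, e, f, g}); every edge is covered by a bag; and for each vertex v the set of bags containing v is connected in the bag tree. The decomposition is therefore valid. The largest bag has 3 vertices, so the width is 2.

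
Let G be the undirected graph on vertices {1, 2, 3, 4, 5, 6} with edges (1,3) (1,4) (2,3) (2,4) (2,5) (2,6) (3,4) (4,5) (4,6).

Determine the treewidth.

A width-2 tree decomposition is:
Bags: B1 = {2, 4, 6}  B2 = {2, 3, 4}  B3 = {1, 3, 4}  B4 = {2, 4, 5}
Tree: B1–B2, B2–B3, B1–B4
Every bag has size at most 3, so the width is 3 − 1 = 2 and tw(G) ≤ 2. For the lower bound, the 3 vertices {1, 3, 4} are pairwise adjacent, and any tree decomposition puts a clique entirely inside one bag — forcing width ≥ 2. Combining the bounds, tw(G) = 2.

2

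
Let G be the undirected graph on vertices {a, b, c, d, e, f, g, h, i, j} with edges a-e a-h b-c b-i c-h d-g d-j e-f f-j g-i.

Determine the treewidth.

2

A width-2 tree decomposition is:
Bags: B1 = {e, f, j}  B2 = {a, e, j}  B3 = {a, h, j}  B4 = {c, h, j}  B5 = {b, c, j}  B6 = {b, i, j}  B7 = {g, i, j}  B8 = {d, g, j}
Tree: B1–B2, B2–B3, B3–B4, B4–B5, B5–B6, B6–B7, B7–B8
Each bag holds 3 vertices, so the decomposition has width 2, which upper-bounds the treewidth. Since j–f–e–a–h–c–b–i–g–d–j is a cycle in G, G is not acyclic. Forests are exactly the graphs of treewidth ≤ 1, so tw(G) ≥ 2. Hence tw(G) = 2 exactly.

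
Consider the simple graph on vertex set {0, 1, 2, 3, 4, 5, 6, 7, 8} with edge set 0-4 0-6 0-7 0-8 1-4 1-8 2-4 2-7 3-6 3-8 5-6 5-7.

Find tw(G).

A width-3 tree decomposition is:
Bags: B1 = {3, 5, 6, 7}  B2 = {0, 3, 6, 7}  B3 = {0, 3, 7, 8}  B4 = {0, 2, 7, 8}  B5 = {0, 2, 4, 8}  B6 = {1, 2, 4, 8}
Tree: B1–B2, B2–B3, B3–B4, B4–B5, B5–B6
Every bag has size at most 4, so the width is 4 − 1 = 3 and tw(G) ≤ 3. For the lower bound: the 4 vertex sets {3,5,6}, {7}, {0}, {1,2,4,8} are disjoint, each induces a connected subgraph, and every pair is joined by at least one edge of G. Contracting each set to a single vertex therefore yields K_{4} as a minor, and since treewidth is minor-monotone, tw(G) ≥ tw(K_{4}) = 3. The upper and lower bounds meet at 3, so that is the treewidth.

3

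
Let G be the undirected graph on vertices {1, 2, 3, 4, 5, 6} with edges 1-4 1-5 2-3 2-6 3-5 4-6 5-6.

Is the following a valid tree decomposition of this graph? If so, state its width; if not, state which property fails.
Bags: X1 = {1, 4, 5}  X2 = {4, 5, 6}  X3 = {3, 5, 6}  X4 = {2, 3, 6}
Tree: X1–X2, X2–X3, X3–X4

Vertex coverage: the bags together contain {1, 2, 3, 4, 5, 6}, the full vertex set. Edge coverage: each edge of G has both endpoints in at least one bag. Running intersection: for every vertex, the bags containing it form a connected subtree. All three properties hold, so this is a valid tree decomposition of width max|bag| − 1 = 2, and hence tw(G) ≤ 2.

Yes; width 2.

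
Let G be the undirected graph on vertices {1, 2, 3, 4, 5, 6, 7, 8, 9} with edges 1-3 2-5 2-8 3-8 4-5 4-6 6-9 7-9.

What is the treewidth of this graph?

A width-1 tree decomposition is:
Bags: B1 = {1, 3}  B2 = {3, 8}  B3 = {2, 8}  B4 = {2, 5}  B5 = {4, 5}  B6 = {4, 6}  B7 = {6, 9}  B8 = {7, 9}
Tree: B1–B2, B2–B3, B3–B4, B4–B5, B5–B6, B6–B7, B7–B8
Every bag has size at most 2, so the width is 2 − 1 = 1 and tw(G) ≤ 1. G has an edge, so its treewidth is at least 1. Therefore the treewidth is 1.

1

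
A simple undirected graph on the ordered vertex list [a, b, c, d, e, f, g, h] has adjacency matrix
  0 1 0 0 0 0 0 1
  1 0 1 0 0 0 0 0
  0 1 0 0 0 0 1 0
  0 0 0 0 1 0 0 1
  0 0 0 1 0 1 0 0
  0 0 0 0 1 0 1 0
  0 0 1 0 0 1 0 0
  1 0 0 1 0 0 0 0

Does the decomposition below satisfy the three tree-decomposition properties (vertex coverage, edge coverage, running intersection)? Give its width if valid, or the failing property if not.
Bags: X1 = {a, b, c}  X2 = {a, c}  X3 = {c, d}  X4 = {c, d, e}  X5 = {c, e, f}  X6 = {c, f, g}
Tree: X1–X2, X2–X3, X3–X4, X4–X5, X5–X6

A tree decomposition must satisfy three properties: every vertex lies in some bag; for every edge, both endpoints lie together in some bag; and for every vertex, the bags containing it form a connected subtree. Here vertex h appears in no bag, so the decomposition is invalid.

No — vertex h appears in no bag.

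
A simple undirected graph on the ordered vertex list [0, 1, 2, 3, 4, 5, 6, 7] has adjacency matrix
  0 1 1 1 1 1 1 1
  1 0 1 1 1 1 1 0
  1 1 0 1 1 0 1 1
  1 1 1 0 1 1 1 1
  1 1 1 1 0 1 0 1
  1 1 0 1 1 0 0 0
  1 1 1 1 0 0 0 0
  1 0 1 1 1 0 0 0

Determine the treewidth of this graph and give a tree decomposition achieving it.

Each bag holds 5 vertices, so the decomposition has width 4, which upper-bounds the treewidth. On the other hand G contains the 5-clique {0, 1, 2, 3, 4}. A clique must lie in a single bag of any decomposition, so no decomposition can have width below 4. Hence tw(G) = 4 exactly.

Treewidth 4.
Bags: B1 = {0, 1, 2, 3, 6}  B2 = {0, 1, 2, 3, 4}  B3 = {0, 1, 3, 4, 5}  B4 = {0, 2, 3, 4, 7}
Tree: B1–B2, B2–B3, B2–B4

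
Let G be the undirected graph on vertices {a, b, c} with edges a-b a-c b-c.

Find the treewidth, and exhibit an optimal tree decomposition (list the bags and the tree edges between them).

Treewidth 2.
One optimal decomposition is:
Bags: B1 = {a, b, c}
Tree: (single bag)

With just one bag of size 3, the width is 3 − 1 = 2, so tw(G) ≤ 2. Conversely, {a, b, c} is a clique of size 3, and the vertices of any clique must share a bag in every tree decomposition; so some bag has ≥ 3 vertices and tw(G) ≥ 2. Hence tw(G) = 2 exactly.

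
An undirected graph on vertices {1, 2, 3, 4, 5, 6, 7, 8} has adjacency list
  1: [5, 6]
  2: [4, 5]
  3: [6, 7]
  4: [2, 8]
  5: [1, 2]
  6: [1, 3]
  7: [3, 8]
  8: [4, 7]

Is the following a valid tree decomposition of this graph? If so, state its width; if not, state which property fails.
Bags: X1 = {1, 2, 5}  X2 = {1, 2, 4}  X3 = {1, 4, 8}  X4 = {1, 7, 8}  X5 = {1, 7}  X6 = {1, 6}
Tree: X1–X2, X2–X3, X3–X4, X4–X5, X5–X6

No — vertex 3 appears in no bag.

A tree decomposition must satisfy three properties: every vertex lies in some bag; for every edge, both endpoints lie together in some bag; and for every vertex, the bags containing it form a connected subtree. Here vertex 3 appears in no bag, so the decomposition is invalid.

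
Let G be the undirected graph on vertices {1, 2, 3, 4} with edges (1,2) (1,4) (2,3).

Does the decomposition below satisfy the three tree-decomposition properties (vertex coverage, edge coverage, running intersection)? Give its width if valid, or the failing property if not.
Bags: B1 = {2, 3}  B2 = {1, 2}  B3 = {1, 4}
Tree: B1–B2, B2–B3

Yes; width 1.

Checking the three conditions: (i) the bags cover all of {1, 2, 3, 4}; (ii) for each edge, some bag contains both endpoints; (iii) the bags containing any fixed vertex form a subtree. All hold, so the decomposition is valid with width 2 − 1 = 1.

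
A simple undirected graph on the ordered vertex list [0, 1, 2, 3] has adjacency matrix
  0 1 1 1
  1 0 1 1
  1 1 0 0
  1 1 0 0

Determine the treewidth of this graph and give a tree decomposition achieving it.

The largest bag has 3 vertices, giving width 2; this decomposition certifies tw(G) ≤ 2. For the lower bound, the 3 vertices {0, 1, 2} are pairwise adjacent, and any tree decomposition puts a clique entirely inside one bag — forcing width ≥ 2. Combining the bounds, tw(G) = 2.

Treewidth 2.
Bags: B1 = {0, 1, 2}  B2 = {0, 1, 3}
Tree: B1–B2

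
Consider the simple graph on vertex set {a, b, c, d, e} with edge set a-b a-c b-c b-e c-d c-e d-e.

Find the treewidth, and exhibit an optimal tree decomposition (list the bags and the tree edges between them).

Treewidth 2.
One optimal decomposition is:
Bags: B1 = {c, d, e}  B2 = {b, c, e}  B3 = {a, b, c}
Tree: B1–B2, B2–B3

Each bag holds 3 vertices, so the decomposition has width 2, which upper-bounds the treewidth. On the other hand G contains the 3-clique {c, d, e}. A clique must lie in a single bag of any decomposition, so no decomposition can have width below 2. Therefore the treewidth is 2.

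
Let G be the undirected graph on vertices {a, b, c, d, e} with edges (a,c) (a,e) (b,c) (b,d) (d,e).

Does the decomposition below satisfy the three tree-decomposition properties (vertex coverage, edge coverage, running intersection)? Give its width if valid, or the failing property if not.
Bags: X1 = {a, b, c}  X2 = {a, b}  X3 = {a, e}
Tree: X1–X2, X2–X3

A tree decomposition must satisfy three properties: every vertex lies in some bag; for every edge, both endpoints lie together in some bag; and for every vertex, the bags containing it form a connected subtree. Here vertex d appears in no bag, so the decomposition is invalid.

No — vertex d appears in no bag.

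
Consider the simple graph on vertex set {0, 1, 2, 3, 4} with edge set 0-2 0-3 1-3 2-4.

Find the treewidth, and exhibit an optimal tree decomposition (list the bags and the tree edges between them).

Treewidth 1.
One such decomposition:
Bags: B1 = {2, 4}  B2 = {0, 2}  B3 = {0, 3}  B4 = {1, 3}
Tree: B1–B2, B2–B3, B3–B4

Every bag has size at most 2, so the width is 2 − 1 = 1 and tw(G) ≤ 1. Since G has at least one edge (e.g. 4–2), it is not an edgeless graph, so tw(G) ≥ 1. Therefore the treewidth is 1.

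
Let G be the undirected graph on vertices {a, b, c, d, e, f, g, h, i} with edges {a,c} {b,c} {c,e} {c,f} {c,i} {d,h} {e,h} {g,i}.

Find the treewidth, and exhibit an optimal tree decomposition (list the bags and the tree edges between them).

Treewidth 1.
One such decomposition:
Bags: B1 = {c, e}  B2 = {c, f}  B3 = {c, i}  B4 = {e, h}  B5 = {g, i}  B6 = {d, h}  B7 = {b, c}  B8 = {a, c}
Tree: B1–B2, B2–B3, B1–B4, B3–B5, B4–B6, B2–B7, B1–B8

Each bag holds 2 vertices, so the decomposition has width 1, which upper-bounds the treewidth. G has an edge, so its treewidth is at least 1. Hence tw(G) = 1 exactly.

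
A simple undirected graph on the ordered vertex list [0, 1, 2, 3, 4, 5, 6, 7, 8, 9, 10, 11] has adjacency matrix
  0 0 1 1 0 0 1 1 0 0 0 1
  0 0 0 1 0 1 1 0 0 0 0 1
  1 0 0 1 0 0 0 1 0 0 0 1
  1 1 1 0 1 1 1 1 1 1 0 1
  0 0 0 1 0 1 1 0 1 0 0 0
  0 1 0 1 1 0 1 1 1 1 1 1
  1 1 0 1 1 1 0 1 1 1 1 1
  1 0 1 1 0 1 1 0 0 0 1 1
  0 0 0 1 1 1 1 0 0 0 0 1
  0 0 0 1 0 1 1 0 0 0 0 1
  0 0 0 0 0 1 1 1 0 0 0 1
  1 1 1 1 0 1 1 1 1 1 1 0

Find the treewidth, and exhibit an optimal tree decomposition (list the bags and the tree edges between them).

Treewidth 4.
Bags: B1 = {0, 3, 6, 7, 11}  B2 = {3, 5, 6, 7, 11}  B3 = {1, 3, 5, 6, 11}  B4 = {5, 6, 7, 10, 11}  B5 = {3, 5, 6, 9, 11}  B6 = {3, 5, 6, 8, 11}  B7 = {0, 2, 3, 7, 11}  B8 = {3, 4, 5, 6, 8}
Tree: B1–B2, B2–B3, B2–B4, B3–B5, B3–B6, B1–B7, B6–B8

Each bag holds 5 vertices, so the decomposition has width 4, which upper-bounds the treewidth. Conversely, {5, 6, 7, 10, 11} is a clique of size 5, and the vertices of any clique must share a bag in every tree decomposition; so some bag has ≥ 5 vertices and tw(G) ≥ 4. The upper and lower bounds meet at 4, so that is the treewidth.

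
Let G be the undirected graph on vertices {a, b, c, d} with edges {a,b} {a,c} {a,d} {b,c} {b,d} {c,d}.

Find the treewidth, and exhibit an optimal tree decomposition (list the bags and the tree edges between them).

Treewidth 3.
Bags: B1 = {a, b, c, d}
Tree: (single bag)

A single bag containing all 4 vertices is trivially a valid decomposition of width 3. For the lower bound, the 4 vertices {a, b, c, d} are pairwise adjacent, and any tree decomposition puts a clique entirely inside one bag — forcing width ≥ 3. Therefore the treewidth is 3.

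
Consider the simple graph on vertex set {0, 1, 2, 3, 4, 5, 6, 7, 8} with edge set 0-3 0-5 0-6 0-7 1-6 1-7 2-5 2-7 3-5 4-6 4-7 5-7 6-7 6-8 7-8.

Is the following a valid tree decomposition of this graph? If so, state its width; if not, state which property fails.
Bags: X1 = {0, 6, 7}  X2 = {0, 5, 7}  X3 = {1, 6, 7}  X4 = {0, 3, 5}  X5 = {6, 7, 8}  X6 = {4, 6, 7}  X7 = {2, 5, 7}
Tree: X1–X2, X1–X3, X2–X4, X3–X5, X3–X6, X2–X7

Yes; width 2.

Vertex coverage: the bags together contain {0, 1, 2, 3, 4, 5, 6, 7, 8}, the full vertex set. Edge coverage: each edge of G has both endpoints in at least one bag. Running intersection: for every vertex, the bags containing it form a connected subtree. All three properties hold, so this is a valid tree decomposition of width max|bag| − 1 = 2, and hence tw(G) ≤ 2.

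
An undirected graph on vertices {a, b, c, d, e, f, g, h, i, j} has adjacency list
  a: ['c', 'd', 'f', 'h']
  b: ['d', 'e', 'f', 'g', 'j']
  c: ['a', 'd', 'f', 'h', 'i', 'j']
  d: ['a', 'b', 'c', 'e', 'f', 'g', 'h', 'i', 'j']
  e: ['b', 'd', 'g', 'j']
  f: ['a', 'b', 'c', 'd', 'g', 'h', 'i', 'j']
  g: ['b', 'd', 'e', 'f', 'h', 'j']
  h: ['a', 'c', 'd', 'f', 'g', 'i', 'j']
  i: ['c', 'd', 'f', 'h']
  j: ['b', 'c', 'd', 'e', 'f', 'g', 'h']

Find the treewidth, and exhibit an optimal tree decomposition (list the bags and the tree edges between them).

Every bag has size at most 5, so the width is 5 − 1 = 4 and tw(G) ≤ 4. For the lower bound, the 5 vertices {b, d, e, g, j} are pairwise adjacent, and any tree decomposition puts a clique entirely inside one bag — forcing width ≥ 4. Hence tw(G) = 4 exactly.

Treewidth 4.
Bags: B1 = {d, f, g, h, j}  B2 = {c, d, f, h, j}  B3 = {c, d, f, h, i}  B4 = {b, d, f, g, j}  B5 = {b, d, e, g, j}  B6 = {a, c, d, f, h}
Tree: B1–B2, B2–B3, B1–B4, B4–B5, B3–B6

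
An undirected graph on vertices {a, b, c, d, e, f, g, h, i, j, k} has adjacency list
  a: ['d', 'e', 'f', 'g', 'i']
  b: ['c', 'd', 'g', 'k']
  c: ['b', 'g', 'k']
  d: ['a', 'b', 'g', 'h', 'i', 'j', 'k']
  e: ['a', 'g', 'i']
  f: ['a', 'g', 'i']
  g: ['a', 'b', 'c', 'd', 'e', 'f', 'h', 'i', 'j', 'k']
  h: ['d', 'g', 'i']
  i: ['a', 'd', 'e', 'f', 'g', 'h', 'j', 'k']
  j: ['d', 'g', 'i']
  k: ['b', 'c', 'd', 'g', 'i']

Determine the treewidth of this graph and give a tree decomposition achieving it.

Every bag has size at most 4, so the width is 4 − 1 = 3 and tw(G) ≤ 3. For the lower bound, the 4 vertices {b, c, g, k} are pairwise adjacent, and any tree decomposition puts a clique entirely inside one bag — forcing width ≥ 3. The upper and lower bounds meet at 3, so that is the treewidth.

Treewidth 3.
One such decomposition:
Bags: B1 = {a, d, g, i}  B2 = {d, g, i, k}  B3 = {d, g, h, i}  B4 = {a, f, g, i}  B5 = {a, e, g, i}  B6 = {d, g, i, j}  B7 = {b, d, g, k}  B8 = {b, c, g, k}
Tree: B1–B2, B1–B3, B1–B4, B4–B5, B2–B6, B2–B7, B7–B8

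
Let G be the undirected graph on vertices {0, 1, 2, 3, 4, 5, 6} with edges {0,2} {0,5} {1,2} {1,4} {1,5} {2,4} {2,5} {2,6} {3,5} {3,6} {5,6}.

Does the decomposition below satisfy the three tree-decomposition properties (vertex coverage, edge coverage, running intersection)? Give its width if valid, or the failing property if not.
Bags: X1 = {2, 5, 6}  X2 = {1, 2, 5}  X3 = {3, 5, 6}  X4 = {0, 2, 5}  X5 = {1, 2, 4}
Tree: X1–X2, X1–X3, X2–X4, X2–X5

Every vertex of G appears in some bag (union = {0, 1, 2, 3, 4, 5, 6}); every edge is covered by a bag; and for each vertex v the set of bags containing v is connected in the bag tree. The decomposition is therefore valid. The largest bag has 3 vertices, so the width is 2.

Yes; width 2.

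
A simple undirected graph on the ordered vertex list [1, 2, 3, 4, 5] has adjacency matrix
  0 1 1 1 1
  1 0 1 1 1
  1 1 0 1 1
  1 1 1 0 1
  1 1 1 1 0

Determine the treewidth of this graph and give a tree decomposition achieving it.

A single bag containing all 5 vertices is trivially a valid decomposition of width 4. For the lower bound, the 5 vertices {1, 2, 3, 4, 5} are pairwise adjacent, and any tree decomposition puts a clique entirely inside one bag — forcing width ≥ 4. Hence tw(G) = 4 exactly.

Treewidth 4.
Bags: B1 = {1, 2, 3, 4, 5}
Tree: (single bag)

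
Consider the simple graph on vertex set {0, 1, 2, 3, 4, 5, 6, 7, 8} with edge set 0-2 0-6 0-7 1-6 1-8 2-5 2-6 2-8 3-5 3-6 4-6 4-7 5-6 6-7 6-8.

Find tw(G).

A width-2 tree decomposition is:
Bags: B1 = {0, 2, 6}  B2 = {0, 6, 7}  B3 = {2, 5, 6}  B4 = {3, 5, 6}  B5 = {4, 6, 7}  B6 = {2, 6, 8}  B7 = {1, 6, 8}
Tree: B1–B2, B1–B3, B3–B4, B2–B5, B1–B6, B6–B7
The largest bag has 3 vertices, giving width 2; this decomposition certifies tw(G) ≤ 2. For the lower bound, the 3 vertices {1, 6, 8} are pairwise adjacent, and any tree decomposition puts a clique entirely inside one bag — forcing width ≥ 2. Therefore the treewidth is 2.

2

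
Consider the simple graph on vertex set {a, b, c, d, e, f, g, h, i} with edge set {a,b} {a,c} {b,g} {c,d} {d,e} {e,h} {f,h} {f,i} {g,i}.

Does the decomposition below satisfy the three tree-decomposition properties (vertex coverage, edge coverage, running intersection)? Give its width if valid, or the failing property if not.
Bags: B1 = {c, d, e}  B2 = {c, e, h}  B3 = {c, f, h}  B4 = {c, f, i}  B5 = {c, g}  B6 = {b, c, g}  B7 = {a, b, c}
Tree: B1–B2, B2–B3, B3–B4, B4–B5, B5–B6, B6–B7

No — edge (i,g) lies in no bag.

A tree decomposition must satisfy three properties: every vertex lies in some bag; for every edge, both endpoints lie together in some bag; and for every vertex, the bags containing it form a connected subtree. Here edge (i,g) lies in no bag, so the decomposition is invalid.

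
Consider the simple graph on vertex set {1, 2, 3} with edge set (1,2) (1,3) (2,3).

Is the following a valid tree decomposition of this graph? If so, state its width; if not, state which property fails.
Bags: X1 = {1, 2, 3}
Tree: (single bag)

Yes; width 2.

Vertex coverage: the bags together contain {1, 2, 3}, the full vertex set. Edge coverage: each edge of G has both endpoints in at least one bag. Running intersection: for every vertex, the bags containing it form a connected subtree. All three properties hold, so this is a valid tree decomposition of width max|bag| − 1 = 2, and hence tw(G) ≤ 2.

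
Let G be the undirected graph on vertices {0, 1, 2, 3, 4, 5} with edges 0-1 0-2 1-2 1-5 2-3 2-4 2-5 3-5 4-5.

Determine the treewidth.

A width-2 tree decomposition is:
Bags: B1 = {1, 2, 5}  B2 = {0, 1, 2}  B3 = {2, 4, 5}  B4 = {2, 3, 5}
Tree: B1–B2, B1–B3, B1–B4
Every bag has size at most 3, so the width is 3 − 1 = 2 and tw(G) ≤ 2. Conversely, {0, 1, 2} is a clique of size 3, and the vertices of any clique must share a bag in every tree decomposition; so some bag has ≥ 3 vertices and tw(G) ≥ 2. Therefore the treewidth is 2.

2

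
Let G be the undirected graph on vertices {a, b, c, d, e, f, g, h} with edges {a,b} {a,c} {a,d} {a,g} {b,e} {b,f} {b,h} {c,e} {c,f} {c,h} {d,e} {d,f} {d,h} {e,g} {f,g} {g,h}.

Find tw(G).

4

A width-4 tree decomposition is:
Bags: B1 = {a, b, c, d, g}  B2 = {b, c, d, e, g}  B3 = {b, c, d, g, h}  B4 = {b, c, d, f, g}
Tree: B1–B2, B2–B3, B3–B4
The largest bag has 5 vertices, giving width 4; this decomposition certifies tw(G) ≤ 4. For the lower bound: the 5 vertex sets {a,b}, {d,e}, {c,h}, {g}, {f} are disjoint, each induces a connected subgraph, and every pair is joined by at least one edge of G. Contracting each set to a single vertex therefore yields K_{5} as a minor, and since treewidth is minor-monotone, tw(G) ≥ tw(K_{5}) = 4. The upper and lower bounds meet at 4, so that is the treewidth.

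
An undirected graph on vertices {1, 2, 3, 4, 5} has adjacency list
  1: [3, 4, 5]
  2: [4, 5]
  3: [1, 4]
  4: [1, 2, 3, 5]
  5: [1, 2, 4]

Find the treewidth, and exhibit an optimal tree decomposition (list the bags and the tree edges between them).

Every bag has size at most 3, so the width is 3 − 1 = 2 and tw(G) ≤ 2. Conversely, {1, 3, 4} is a clique of size 3, and the vertices of any clique must share a bag in every tree decomposition; so some bag has ≥ 3 vertices and tw(G) ≥ 2. Combining the bounds, tw(G) = 2.

Treewidth 2.
One optimal decomposition is:
Bags: B1 = {1, 3, 4}  B2 = {1, 4, 5}  B3 = {2, 4, 5}
Tree: B1–B2, B2–B3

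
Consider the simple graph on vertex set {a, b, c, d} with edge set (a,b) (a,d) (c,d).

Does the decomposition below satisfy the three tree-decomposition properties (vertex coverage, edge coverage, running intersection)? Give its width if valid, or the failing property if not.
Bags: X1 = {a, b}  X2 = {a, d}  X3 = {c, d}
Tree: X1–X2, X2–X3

Every vertex of G appears in some bag (union = {a, b, c, d}); every edge is covered by a bag; and for each vertex v the set of bags containing v is connected in the bag tree. The decomposition is therefore valid. The largest bag has 2 vertices, so the width is 1.

Yes; width 1.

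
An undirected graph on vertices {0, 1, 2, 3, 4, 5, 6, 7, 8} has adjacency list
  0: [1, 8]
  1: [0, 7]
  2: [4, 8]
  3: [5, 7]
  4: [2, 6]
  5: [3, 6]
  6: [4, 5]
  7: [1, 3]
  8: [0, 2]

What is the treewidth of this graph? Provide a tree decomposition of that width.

Treewidth 2.
One optimal decomposition is:
Bags: B1 = {2, 4, 8}  B2 = {0, 4, 8}  B3 = {0, 1, 4}  B4 = {1, 4, 7}  B5 = {3, 4, 7}  B6 = {3, 4, 5}  B7 = {4, 5, 6}
Tree: B1–B2, B2–B3, B3–B4, B4–B5, B5–B6, B6–B7

Each bag holds 3 vertices, so the decomposition has width 2, which upper-bounds the treewidth. For the lower bound, G contains the cycle 4–2–8–0–1–7–3–5–6–4, so G is not a forest; only forests have treewidth ≤ 1, hence tw(G) ≥ 2. Therefore the treewidth is 2.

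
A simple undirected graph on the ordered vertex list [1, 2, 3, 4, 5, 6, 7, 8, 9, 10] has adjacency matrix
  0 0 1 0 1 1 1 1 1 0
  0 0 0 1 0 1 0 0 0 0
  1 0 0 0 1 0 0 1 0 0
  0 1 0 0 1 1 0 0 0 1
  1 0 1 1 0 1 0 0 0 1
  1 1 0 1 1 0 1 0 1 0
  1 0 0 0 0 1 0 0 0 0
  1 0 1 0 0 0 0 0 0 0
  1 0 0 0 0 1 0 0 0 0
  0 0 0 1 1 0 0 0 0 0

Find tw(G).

2

A width-2 tree decomposition is:
Bags: B1 = {1, 5, 6}  B2 = {4, 5, 6}  B3 = {1, 3, 5}  B4 = {4, 5, 10}  B5 = {2, 4, 6}  B6 = {1, 3, 8}  B7 = {1, 6, 7}  B8 = {1, 6, 9}
Tree: B1–B2, B1–B3, B2–B4, B2–B5, B3–B6, B1–B7, B1–B8
The largest bag has 3 vertices, giving width 2; this decomposition certifies tw(G) ≤ 2. Conversely, {1, 3, 8} is a clique of size 3, and the vertices of any clique must share a bag in every tree decomposition; so some bag has ≥ 3 vertices and tw(G) ≥ 2. Hence tw(G) = 2 exactly.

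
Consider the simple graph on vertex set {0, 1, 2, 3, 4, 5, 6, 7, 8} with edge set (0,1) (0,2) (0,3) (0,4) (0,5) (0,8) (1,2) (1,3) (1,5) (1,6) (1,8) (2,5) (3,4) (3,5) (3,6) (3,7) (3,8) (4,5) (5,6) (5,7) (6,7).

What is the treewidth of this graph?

A width-3 tree decomposition is:
Bags: B1 = {0, 1, 3, 5}  B2 = {0, 1, 3, 8}  B3 = {1, 3, 5, 6}  B4 = {0, 3, 4, 5}  B5 = {0, 1, 2, 5}  B6 = {3, 5, 6, 7}
Tree: B1–B2, B1–B3, B1–B4, B1–B5, B3–B6
The largest bag has 4 vertices, giving width 3; this decomposition certifies tw(G) ≤ 3. For the lower bound, the 4 vertices {0, 1, 2, 5} are pairwise adjacent, and any tree decomposition puts a clique entirely inside one bag — forcing width ≥ 3. The upper and lower bounds meet at 3, so that is the treewidth.

3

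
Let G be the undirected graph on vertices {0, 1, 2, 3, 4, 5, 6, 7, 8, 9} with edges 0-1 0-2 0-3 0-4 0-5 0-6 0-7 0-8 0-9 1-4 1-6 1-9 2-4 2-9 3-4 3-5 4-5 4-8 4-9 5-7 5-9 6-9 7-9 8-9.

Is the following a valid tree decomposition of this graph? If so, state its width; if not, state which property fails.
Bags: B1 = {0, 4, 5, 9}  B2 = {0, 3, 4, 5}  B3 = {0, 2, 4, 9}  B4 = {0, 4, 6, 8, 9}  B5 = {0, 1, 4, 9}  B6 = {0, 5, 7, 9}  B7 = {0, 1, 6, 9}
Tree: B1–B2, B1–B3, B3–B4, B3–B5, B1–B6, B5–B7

A tree decomposition must satisfy three properties: every vertex lies in some bag; for every edge, both endpoints lie together in some bag; and for every vertex, the bags containing it form a connected subtree. Here bags containing vertex 6 are not connected in the tree, so the decomposition is invalid.

No — bags containing vertex 6 are not connected in the tree.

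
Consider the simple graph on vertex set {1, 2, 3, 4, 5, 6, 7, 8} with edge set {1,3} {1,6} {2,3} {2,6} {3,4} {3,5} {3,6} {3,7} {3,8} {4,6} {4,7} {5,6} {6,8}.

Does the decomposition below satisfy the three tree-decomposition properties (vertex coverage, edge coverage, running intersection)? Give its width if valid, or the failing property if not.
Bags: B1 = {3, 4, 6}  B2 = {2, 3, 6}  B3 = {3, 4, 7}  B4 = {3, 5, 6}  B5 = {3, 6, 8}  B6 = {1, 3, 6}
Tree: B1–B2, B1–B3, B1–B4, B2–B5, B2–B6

Checking the three conditions: (i) the bags cover all of {1, 2, 3, 4, 5, 6, 7, 8}; (ii) for each edge, some bag contains both endpoints; (iii) the bags containing any fixed vertex form a subtree. All hold, so the decomposition is valid with width 3 − 1 = 2.

Yes; width 2.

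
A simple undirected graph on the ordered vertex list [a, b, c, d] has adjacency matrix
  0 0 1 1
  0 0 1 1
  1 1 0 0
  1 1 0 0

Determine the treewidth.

2

A width-2 tree decomposition is:
Bags: B1 = {a, b, c}  B2 = {a, b, d}
Tree: B1–B2
The largest bag has 3 vertices, giving width 2; this decomposition certifies tw(G) ≤ 2. For the lower bound, G contains the cycle a–c–b–d–a, so G is not a forest; only forests have treewidth ≤ 1, hence tw(G) ≥ 2. Therefore the treewidth is 2.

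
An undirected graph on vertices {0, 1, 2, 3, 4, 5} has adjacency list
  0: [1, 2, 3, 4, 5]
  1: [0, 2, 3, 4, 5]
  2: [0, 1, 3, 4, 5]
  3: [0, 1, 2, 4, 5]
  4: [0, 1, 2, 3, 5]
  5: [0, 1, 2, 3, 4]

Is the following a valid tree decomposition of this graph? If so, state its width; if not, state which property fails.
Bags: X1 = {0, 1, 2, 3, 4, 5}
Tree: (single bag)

Yes; width 5.

Vertex coverage: the bags together contain {0, 1, 2, 3, 4, 5}, the full vertex set. Edge coverage: each edge of G has both endpoints in at least one bag. Running intersection: for every vertex, the bags containing it form a connected subtree. All three properties hold, so this is a valid tree decomposition of width max|bag| − 1 = 5, and hence tw(G) ≤ 5.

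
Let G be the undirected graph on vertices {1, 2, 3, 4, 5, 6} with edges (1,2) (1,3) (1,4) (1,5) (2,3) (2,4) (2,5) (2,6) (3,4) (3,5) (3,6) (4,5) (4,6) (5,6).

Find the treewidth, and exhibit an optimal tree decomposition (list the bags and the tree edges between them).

The largest bag has 5 vertices, giving width 4; this decomposition certifies tw(G) ≤ 4. For the lower bound, the 5 vertices {1, 2, 3, 4, 5} are pairwise adjacent, and any tree decomposition puts a clique entirely inside one bag — forcing width ≥ 4. Hence tw(G) = 4 exactly.

Treewidth 4.
Bags: B1 = {2, 3, 4, 5, 6}  B2 = {1, 2, 3, 4, 5}
Tree: B1–B2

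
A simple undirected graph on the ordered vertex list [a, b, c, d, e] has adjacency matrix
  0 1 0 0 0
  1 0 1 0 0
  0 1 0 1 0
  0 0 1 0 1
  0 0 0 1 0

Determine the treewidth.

A width-1 tree decomposition is:
Bags: B1 = {c, d}  B2 = {b, c}  B3 = {d, e}  B4 = {a, b}
Tree: B1–B2, B1–B3, B2–B4
Every bag has size at most 2, so the width is 2 − 1 = 1 and tw(G) ≤ 1. Since G has at least one edge (e.g. c–d), it is not an edgeless graph, so tw(G) ≥ 1. Hence tw(G) = 1 exactly.

1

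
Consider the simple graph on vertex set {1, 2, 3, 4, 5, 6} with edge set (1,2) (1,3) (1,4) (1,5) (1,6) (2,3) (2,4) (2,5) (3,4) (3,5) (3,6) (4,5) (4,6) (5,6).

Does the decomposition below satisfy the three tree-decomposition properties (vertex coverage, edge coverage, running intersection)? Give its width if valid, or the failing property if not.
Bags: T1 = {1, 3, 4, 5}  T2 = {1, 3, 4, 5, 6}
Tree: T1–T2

A tree decomposition must satisfy three properties: every vertex lies in some bag; for every edge, both endpoints lie together in some bag; and for every vertex, the bags containing it form a connected subtree. Here vertex 2 appears in no bag, so the decomposition is invalid.

No — vertex 2 appears in no bag.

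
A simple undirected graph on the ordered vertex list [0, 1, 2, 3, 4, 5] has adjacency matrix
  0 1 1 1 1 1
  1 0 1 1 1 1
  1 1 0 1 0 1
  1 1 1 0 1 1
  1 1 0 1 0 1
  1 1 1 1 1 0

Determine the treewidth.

A width-4 tree decomposition is:
Bags: B1 = {0, 1, 3, 4, 5}  B2 = {0, 1, 2, 3, 5}
Tree: B1–B2
The largest bag has 5 vertices, giving width 4; this decomposition certifies tw(G) ≤ 4. For the lower bound, the 5 vertices {0, 1, 2, 3, 5} are pairwise adjacent, and any tree decomposition puts a clique entirely inside one bag — forcing width ≥ 4. Combining the bounds, tw(G) = 4.

4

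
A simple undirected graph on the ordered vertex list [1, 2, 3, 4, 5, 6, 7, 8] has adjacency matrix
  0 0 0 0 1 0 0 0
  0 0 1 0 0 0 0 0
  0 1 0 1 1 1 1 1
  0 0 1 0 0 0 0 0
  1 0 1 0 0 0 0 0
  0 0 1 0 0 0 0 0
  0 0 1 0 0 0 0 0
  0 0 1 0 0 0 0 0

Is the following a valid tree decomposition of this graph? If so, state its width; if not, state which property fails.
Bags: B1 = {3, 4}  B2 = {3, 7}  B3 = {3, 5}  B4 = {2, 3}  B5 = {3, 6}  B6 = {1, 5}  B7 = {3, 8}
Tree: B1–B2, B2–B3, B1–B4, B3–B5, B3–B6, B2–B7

Every vertex of G appears in some bag (union = {1, 2, 3, 4, 5, 6, 7, 8}); every edge is covered by a bag; and for each vertex v the set of bags containing v is connected in the bag tree. The decomposition is therefore valid. The largest bag has 2 vertices, so the width is 1.

Yes; width 1.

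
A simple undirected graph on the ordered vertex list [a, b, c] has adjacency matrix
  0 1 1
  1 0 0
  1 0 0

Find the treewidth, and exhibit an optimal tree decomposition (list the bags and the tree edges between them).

Treewidth 1.
Bags: B1 = {a, b}  B2 = {a, c}
Tree: B1–B2

Each bag holds 2 vertices, so the decomposition has width 1, which upper-bounds the treewidth. G has an edge, so its treewidth is at least 1. Combining the bounds, tw(G) = 1.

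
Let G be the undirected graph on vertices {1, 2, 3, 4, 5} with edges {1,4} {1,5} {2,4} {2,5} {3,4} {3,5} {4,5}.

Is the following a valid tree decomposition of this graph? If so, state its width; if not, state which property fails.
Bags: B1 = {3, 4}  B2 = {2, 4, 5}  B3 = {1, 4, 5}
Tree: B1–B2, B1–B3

No — edge (5,3) lies in no bag.

A tree decomposition must satisfy three properties: every vertex lies in some bag; for every edge, both endpoints lie together in some bag; and for every vertex, the bags containing it form a connected subtree. Here edge (5,3) lies in no bag, so the decomposition is invalid.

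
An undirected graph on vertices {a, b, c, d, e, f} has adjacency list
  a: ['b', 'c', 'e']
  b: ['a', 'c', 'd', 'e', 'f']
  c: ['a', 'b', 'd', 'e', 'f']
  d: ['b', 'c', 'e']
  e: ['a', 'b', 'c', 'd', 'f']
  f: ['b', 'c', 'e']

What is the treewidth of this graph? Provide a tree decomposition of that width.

Every bag has size at most 4, so the width is 4 − 1 = 3 and tw(G) ≤ 3. On the other hand G contains the 4-clique {b, c, d, e}. A clique must lie in a single bag of any decomposition, so no decomposition can have width below 3. Hence tw(G) = 3 exactly.

Treewidth 3.
One optimal decomposition is:
Bags: B1 = {a, b, c, e}  B2 = {b, c, e, f}  B3 = {b, c, d, e}
Tree: B1–B2, B1–B3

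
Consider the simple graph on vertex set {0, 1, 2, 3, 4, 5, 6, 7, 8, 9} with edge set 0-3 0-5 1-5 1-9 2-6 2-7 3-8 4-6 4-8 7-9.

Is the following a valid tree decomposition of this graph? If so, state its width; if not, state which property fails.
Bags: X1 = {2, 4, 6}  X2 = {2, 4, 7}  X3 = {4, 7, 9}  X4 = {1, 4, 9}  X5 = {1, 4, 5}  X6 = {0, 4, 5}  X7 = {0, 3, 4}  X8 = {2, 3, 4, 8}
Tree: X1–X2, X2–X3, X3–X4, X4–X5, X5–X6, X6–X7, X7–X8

No — bags containing vertex 2 are not connected in the tree.

A tree decomposition must satisfy three properties: every vertex lies in some bag; for every edge, both endpoints lie together in some bag; and for every vertex, the bags containing it form a connected subtree. Here bags containing vertex 2 are not connected in the tree, so the decomposition is invalid.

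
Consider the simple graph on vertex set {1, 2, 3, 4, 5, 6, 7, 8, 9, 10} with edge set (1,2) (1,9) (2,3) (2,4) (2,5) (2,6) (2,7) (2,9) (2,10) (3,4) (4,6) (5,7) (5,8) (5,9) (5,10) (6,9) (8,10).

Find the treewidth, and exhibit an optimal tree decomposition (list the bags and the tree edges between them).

Every bag has size at most 3, so the width is 3 − 1 = 2 and tw(G) ≤ 2. For the lower bound, the 3 vertices {5, 8, 10} are pairwise adjacent, and any tree decomposition puts a clique entirely inside one bag — forcing width ≥ 2. The upper and lower bounds meet at 2, so that is the treewidth.

Treewidth 2.
One such decomposition:
Bags: B1 = {2, 5, 7}  B2 = {2, 5, 9}  B3 = {1, 2, 9}  B4 = {2, 5, 10}  B5 = {5, 8, 10}  B6 = {2, 6, 9}  B7 = {2, 4, 6}  B8 = {2, 3, 4}
Tree: B1–B2, B2–B3, B1–B4, B4–B5, B2–B6, B6–B7, B7–B8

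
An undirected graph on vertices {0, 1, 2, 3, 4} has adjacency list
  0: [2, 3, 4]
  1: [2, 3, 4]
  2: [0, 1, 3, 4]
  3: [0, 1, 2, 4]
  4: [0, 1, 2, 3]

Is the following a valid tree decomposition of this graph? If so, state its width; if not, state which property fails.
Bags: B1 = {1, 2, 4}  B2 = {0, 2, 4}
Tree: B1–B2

No — vertex 3 appears in no bag.

A tree decomposition must satisfy three properties: every vertex lies in some bag; for every edge, both endpoints lie together in some bag; and for every vertex, the bags containing it form a connected subtree. Here vertex 3 appears in no bag, so the decomposition is invalid.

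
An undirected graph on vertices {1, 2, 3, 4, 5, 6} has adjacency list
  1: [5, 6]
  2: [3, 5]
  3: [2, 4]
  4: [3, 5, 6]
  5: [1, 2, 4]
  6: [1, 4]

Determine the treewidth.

A width-2 tree decomposition is:
Bags: B1 = {1, 4, 6}  B2 = {1, 4, 5}  B3 = {3, 4, 5}  B4 = {2, 3, 5}
Tree: B1–B2, B2–B3, B3–B4
Every bag has size at most 3, so the width is 3 − 1 = 2 and tw(G) ≤ 2. The edges 6–1–5–4–6 form a cycle, so G is not a tree and its treewidth is at least 2. Therefore the treewidth is 2.

2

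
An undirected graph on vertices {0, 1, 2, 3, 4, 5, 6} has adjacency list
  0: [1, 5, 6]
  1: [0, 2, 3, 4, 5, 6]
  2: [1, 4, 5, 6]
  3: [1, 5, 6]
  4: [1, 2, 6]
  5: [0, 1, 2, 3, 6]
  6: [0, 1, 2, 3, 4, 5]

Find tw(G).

3

A width-3 tree decomposition is:
Bags: B1 = {0, 1, 5, 6}  B2 = {1, 3, 5, 6}  B3 = {1, 2, 5, 6}  B4 = {1, 2, 4, 6}
Tree: B1–B2, B2–B3, B3–B4
Every bag has size at most 4, so the width is 4 − 1 = 3 and tw(G) ≤ 3. Conversely, {1, 2, 4, 6} is a clique of size 4, and the vertices of any clique must share a bag in every tree decomposition; so some bag has ≥ 4 vertices and tw(G) ≥ 3. Hence tw(G) = 3 exactly.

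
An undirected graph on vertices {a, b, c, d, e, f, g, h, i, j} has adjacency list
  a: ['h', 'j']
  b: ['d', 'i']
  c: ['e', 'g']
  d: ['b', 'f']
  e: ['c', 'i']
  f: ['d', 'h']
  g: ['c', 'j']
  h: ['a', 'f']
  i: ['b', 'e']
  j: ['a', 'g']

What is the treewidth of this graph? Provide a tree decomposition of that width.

The largest bag has 3 vertices, giving width 2; this decomposition certifies tw(G) ≤ 2. The edges g–j–a–h–f–d–b–i–e–c–g form a cycle, so G is not a tree and its treewidth is at least 2. Hence tw(G) = 2 exactly.

Treewidth 2.
One optimal decomposition is:
Bags: B1 = {a, g, j}  B2 = {a, g, h}  B3 = {f, g, h}  B4 = {d, f, g}  B5 = {b, d, g}  B6 = {b, g, i}  B7 = {e, g, i}  B8 = {c, e, g}
Tree: B1–B2, B2–B3, B3–B4, B4–B5, B5–B6, B6–B7, B7–B8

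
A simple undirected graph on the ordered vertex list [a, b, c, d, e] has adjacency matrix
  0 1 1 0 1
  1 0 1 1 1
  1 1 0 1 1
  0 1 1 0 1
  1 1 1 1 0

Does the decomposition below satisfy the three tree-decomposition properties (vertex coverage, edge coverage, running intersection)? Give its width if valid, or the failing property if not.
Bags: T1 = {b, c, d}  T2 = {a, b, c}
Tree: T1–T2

A tree decomposition must satisfy three properties: every vertex lies in some bag; for every edge, both endpoints lie together in some bag; and for every vertex, the bags containing it form a connected subtree. Here vertex e appears in no bag, so the decomposition is invalid.

No — vertex e appears in no bag.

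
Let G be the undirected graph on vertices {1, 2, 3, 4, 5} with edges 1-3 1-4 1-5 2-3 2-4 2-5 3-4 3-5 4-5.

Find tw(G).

3

A width-3 tree decomposition is:
Bags: B1 = {1, 3, 4, 5}  B2 = {2, 3, 4, 5}
Tree: B1–B2
Every bag has size at most 4, so the width is 4 − 1 = 3 and tw(G) ≤ 3. On the other hand G contains the 4-clique {1, 3, 4, 5}. A clique must lie in a single bag of any decomposition, so no decomposition can have width below 3. Hence tw(G) = 3 exactly.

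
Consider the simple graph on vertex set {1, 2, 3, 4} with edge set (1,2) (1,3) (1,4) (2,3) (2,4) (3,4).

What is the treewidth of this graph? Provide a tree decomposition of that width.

Treewidth 3.
One such decomposition:
Bags: B1 = {1, 2, 3, 4}
Tree: (single bag)

A single bag containing all 4 vertices is trivially a valid decomposition of width 3. For the lower bound, the 4 vertices {1, 2, 3, 4} are pairwise adjacent, and any tree decomposition puts a clique entirely inside one bag — forcing width ≥ 3. Therefore the treewidth is 3.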